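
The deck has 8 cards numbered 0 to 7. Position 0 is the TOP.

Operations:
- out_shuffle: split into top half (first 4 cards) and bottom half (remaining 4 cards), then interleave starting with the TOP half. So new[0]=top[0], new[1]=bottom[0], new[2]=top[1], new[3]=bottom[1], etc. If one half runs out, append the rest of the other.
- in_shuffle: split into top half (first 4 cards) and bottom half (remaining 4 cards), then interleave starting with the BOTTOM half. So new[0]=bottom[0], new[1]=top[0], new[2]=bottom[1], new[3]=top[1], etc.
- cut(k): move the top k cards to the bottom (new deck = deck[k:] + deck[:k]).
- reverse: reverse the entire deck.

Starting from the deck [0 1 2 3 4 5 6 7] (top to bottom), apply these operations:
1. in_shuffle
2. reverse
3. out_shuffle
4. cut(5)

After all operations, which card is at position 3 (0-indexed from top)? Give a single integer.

Answer: 3

Derivation:
After op 1 (in_shuffle): [4 0 5 1 6 2 7 3]
After op 2 (reverse): [3 7 2 6 1 5 0 4]
After op 3 (out_shuffle): [3 1 7 5 2 0 6 4]
After op 4 (cut(5)): [0 6 4 3 1 7 5 2]
Position 3: card 3.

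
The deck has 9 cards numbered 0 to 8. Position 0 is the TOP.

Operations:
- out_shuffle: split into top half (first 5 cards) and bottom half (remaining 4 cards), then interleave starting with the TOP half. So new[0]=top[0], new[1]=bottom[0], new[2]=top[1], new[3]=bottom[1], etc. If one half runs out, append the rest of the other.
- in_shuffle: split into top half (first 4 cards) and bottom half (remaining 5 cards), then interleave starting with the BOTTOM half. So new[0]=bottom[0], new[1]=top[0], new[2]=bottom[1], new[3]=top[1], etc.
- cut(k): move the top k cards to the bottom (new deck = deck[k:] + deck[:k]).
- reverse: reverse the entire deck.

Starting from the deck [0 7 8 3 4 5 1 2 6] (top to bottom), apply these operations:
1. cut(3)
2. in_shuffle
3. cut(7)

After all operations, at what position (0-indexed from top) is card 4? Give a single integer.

Answer: 5

Derivation:
After op 1 (cut(3)): [3 4 5 1 2 6 0 7 8]
After op 2 (in_shuffle): [2 3 6 4 0 5 7 1 8]
After op 3 (cut(7)): [1 8 2 3 6 4 0 5 7]
Card 4 is at position 5.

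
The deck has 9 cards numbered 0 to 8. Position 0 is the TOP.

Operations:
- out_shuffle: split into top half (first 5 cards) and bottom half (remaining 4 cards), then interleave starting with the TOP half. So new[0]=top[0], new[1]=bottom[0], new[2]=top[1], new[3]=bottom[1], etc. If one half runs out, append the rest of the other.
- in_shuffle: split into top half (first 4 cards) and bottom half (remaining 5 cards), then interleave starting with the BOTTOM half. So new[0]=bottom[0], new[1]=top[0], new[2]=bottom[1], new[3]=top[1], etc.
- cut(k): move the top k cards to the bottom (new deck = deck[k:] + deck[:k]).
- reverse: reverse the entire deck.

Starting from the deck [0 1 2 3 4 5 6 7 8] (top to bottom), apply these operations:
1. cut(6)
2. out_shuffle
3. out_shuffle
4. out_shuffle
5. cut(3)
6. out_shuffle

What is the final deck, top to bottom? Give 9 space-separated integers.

After op 1 (cut(6)): [6 7 8 0 1 2 3 4 5]
After op 2 (out_shuffle): [6 2 7 3 8 4 0 5 1]
After op 3 (out_shuffle): [6 4 2 0 7 5 3 1 8]
After op 4 (out_shuffle): [6 5 4 3 2 1 0 8 7]
After op 5 (cut(3)): [3 2 1 0 8 7 6 5 4]
After op 6 (out_shuffle): [3 7 2 6 1 5 0 4 8]

Answer: 3 7 2 6 1 5 0 4 8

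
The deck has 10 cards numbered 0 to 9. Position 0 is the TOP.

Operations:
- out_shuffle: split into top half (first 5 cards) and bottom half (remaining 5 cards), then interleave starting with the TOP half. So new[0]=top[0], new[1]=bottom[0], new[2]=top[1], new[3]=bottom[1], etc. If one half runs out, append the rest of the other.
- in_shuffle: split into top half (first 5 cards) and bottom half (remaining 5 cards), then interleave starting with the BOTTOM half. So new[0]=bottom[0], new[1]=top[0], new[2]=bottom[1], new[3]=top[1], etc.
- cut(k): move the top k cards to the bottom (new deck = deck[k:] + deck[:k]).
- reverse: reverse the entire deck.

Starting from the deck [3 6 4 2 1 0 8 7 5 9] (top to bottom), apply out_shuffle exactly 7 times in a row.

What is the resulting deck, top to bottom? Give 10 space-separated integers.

After op 1 (out_shuffle): [3 0 6 8 4 7 2 5 1 9]
After op 2 (out_shuffle): [3 7 0 2 6 5 8 1 4 9]
After op 3 (out_shuffle): [3 5 7 8 0 1 2 4 6 9]
After op 4 (out_shuffle): [3 1 5 2 7 4 8 6 0 9]
After op 5 (out_shuffle): [3 4 1 8 5 6 2 0 7 9]
After op 6 (out_shuffle): [3 6 4 2 1 0 8 7 5 9]
After op 7 (out_shuffle): [3 0 6 8 4 7 2 5 1 9]

Answer: 3 0 6 8 4 7 2 5 1 9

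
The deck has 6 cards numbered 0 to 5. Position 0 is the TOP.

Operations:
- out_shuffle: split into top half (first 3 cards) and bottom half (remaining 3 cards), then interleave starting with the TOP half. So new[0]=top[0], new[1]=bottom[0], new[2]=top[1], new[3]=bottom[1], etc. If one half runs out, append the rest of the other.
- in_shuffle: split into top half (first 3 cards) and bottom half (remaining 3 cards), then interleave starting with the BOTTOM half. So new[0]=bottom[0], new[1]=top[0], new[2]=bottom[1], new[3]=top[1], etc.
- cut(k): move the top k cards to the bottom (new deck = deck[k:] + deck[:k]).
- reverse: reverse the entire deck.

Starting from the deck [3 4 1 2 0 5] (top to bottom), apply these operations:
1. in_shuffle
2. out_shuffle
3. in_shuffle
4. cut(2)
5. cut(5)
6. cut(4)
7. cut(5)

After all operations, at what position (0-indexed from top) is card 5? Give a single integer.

Answer: 2

Derivation:
After op 1 (in_shuffle): [2 3 0 4 5 1]
After op 2 (out_shuffle): [2 4 3 5 0 1]
After op 3 (in_shuffle): [5 2 0 4 1 3]
After op 4 (cut(2)): [0 4 1 3 5 2]
After op 5 (cut(5)): [2 0 4 1 3 5]
After op 6 (cut(4)): [3 5 2 0 4 1]
After op 7 (cut(5)): [1 3 5 2 0 4]
Card 5 is at position 2.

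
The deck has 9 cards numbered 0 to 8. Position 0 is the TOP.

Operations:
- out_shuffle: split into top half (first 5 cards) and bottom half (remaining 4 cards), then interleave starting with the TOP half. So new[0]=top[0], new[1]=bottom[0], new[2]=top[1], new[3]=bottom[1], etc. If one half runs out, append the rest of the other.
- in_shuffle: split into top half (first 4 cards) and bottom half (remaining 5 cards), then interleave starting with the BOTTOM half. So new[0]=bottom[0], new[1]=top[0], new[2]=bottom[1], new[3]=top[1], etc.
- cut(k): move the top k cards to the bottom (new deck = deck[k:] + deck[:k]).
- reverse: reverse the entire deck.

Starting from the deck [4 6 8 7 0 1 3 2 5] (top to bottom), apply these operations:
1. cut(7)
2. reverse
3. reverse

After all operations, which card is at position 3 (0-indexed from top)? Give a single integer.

Answer: 6

Derivation:
After op 1 (cut(7)): [2 5 4 6 8 7 0 1 3]
After op 2 (reverse): [3 1 0 7 8 6 4 5 2]
After op 3 (reverse): [2 5 4 6 8 7 0 1 3]
Position 3: card 6.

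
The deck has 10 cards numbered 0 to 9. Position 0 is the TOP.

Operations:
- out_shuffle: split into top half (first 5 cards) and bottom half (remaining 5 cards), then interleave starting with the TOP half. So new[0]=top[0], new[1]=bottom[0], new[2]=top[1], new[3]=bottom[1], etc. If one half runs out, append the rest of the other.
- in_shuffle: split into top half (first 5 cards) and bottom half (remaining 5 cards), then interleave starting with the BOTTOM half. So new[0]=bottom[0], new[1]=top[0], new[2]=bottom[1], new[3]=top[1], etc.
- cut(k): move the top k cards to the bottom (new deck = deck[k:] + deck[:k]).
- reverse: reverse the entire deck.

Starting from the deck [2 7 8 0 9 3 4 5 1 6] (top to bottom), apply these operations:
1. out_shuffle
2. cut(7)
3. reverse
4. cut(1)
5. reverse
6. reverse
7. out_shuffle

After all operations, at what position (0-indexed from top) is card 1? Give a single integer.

Answer: 7

Derivation:
After op 1 (out_shuffle): [2 3 7 4 8 5 0 1 9 6]
After op 2 (cut(7)): [1 9 6 2 3 7 4 8 5 0]
After op 3 (reverse): [0 5 8 4 7 3 2 6 9 1]
After op 4 (cut(1)): [5 8 4 7 3 2 6 9 1 0]
After op 5 (reverse): [0 1 9 6 2 3 7 4 8 5]
After op 6 (reverse): [5 8 4 7 3 2 6 9 1 0]
After op 7 (out_shuffle): [5 2 8 6 4 9 7 1 3 0]
Card 1 is at position 7.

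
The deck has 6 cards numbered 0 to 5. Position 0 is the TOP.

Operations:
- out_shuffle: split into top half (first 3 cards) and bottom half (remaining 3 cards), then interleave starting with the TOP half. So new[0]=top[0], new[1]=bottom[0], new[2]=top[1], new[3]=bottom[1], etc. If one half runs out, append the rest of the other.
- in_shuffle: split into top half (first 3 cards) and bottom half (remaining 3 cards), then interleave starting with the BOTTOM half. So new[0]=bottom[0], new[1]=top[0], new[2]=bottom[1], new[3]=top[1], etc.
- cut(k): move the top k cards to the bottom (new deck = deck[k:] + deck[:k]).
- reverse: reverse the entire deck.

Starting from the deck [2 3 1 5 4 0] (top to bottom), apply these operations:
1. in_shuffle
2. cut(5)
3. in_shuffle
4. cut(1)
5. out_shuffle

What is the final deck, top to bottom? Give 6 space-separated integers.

After op 1 (in_shuffle): [5 2 4 3 0 1]
After op 2 (cut(5)): [1 5 2 4 3 0]
After op 3 (in_shuffle): [4 1 3 5 0 2]
After op 4 (cut(1)): [1 3 5 0 2 4]
After op 5 (out_shuffle): [1 0 3 2 5 4]

Answer: 1 0 3 2 5 4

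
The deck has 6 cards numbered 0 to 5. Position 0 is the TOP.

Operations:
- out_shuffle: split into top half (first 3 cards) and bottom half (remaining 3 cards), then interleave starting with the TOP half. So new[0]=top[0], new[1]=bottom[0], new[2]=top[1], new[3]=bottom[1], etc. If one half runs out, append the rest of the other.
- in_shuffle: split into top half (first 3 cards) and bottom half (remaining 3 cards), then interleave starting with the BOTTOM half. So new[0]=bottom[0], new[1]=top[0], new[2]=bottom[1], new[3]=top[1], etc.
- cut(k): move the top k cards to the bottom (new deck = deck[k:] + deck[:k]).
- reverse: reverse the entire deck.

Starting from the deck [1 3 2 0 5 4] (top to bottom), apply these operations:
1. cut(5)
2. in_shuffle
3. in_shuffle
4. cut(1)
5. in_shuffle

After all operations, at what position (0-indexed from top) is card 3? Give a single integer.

Answer: 0

Derivation:
After op 1 (cut(5)): [4 1 3 2 0 5]
After op 2 (in_shuffle): [2 4 0 1 5 3]
After op 3 (in_shuffle): [1 2 5 4 3 0]
After op 4 (cut(1)): [2 5 4 3 0 1]
After op 5 (in_shuffle): [3 2 0 5 1 4]
Card 3 is at position 0.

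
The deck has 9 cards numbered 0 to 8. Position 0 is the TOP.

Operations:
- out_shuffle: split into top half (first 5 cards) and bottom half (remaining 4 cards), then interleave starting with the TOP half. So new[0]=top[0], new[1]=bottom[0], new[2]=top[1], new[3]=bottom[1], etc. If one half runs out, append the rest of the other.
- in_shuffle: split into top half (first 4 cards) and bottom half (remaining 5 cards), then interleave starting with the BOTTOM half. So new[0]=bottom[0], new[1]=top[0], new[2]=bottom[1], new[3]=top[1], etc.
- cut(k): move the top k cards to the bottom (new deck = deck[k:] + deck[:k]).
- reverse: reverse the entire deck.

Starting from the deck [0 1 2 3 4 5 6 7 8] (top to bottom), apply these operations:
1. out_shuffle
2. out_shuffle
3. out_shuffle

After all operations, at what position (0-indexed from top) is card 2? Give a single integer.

Answer: 7

Derivation:
After op 1 (out_shuffle): [0 5 1 6 2 7 3 8 4]
After op 2 (out_shuffle): [0 7 5 3 1 8 6 4 2]
After op 3 (out_shuffle): [0 8 7 6 5 4 3 2 1]
Card 2 is at position 7.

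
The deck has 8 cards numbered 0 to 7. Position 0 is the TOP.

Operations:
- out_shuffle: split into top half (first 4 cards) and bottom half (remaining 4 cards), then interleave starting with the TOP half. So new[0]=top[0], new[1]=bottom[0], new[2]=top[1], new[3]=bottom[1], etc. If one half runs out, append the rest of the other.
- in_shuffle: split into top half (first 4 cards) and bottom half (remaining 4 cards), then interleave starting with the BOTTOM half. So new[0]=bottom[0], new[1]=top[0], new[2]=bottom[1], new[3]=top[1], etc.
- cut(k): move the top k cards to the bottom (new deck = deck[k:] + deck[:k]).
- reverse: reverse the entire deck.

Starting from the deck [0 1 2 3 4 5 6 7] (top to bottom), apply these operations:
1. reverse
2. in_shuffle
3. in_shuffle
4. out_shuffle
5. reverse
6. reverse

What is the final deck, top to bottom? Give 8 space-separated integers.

Answer: 1 0 3 2 5 4 7 6

Derivation:
After op 1 (reverse): [7 6 5 4 3 2 1 0]
After op 2 (in_shuffle): [3 7 2 6 1 5 0 4]
After op 3 (in_shuffle): [1 3 5 7 0 2 4 6]
After op 4 (out_shuffle): [1 0 3 2 5 4 7 6]
After op 5 (reverse): [6 7 4 5 2 3 0 1]
After op 6 (reverse): [1 0 3 2 5 4 7 6]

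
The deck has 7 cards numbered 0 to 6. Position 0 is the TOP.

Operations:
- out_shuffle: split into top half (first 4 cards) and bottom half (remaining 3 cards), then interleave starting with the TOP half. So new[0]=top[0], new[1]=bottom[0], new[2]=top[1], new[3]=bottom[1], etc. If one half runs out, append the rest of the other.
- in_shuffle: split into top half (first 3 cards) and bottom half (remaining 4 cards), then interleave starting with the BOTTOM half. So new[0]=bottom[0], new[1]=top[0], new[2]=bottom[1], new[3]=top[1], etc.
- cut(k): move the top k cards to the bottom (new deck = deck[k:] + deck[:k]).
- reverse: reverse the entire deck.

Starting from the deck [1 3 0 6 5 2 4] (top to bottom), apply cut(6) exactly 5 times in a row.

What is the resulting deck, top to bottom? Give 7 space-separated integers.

Answer: 0 6 5 2 4 1 3

Derivation:
After op 1 (cut(6)): [4 1 3 0 6 5 2]
After op 2 (cut(6)): [2 4 1 3 0 6 5]
After op 3 (cut(6)): [5 2 4 1 3 0 6]
After op 4 (cut(6)): [6 5 2 4 1 3 0]
After op 5 (cut(6)): [0 6 5 2 4 1 3]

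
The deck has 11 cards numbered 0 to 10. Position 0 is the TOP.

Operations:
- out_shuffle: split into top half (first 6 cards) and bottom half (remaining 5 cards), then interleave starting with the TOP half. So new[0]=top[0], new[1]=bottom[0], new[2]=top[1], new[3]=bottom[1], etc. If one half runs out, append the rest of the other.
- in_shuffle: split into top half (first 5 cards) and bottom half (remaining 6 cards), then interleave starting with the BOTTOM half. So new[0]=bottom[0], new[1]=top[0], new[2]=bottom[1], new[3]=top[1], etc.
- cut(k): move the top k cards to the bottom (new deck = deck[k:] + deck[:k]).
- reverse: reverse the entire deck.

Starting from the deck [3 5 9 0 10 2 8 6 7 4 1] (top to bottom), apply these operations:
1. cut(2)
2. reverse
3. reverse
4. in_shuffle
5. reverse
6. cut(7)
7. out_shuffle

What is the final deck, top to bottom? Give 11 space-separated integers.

After op 1 (cut(2)): [9 0 10 2 8 6 7 4 1 3 5]
After op 2 (reverse): [5 3 1 4 7 6 8 2 10 0 9]
After op 3 (reverse): [9 0 10 2 8 6 7 4 1 3 5]
After op 4 (in_shuffle): [6 9 7 0 4 10 1 2 3 8 5]
After op 5 (reverse): [5 8 3 2 1 10 4 0 7 9 6]
After op 6 (cut(7)): [0 7 9 6 5 8 3 2 1 10 4]
After op 7 (out_shuffle): [0 3 7 2 9 1 6 10 5 4 8]

Answer: 0 3 7 2 9 1 6 10 5 4 8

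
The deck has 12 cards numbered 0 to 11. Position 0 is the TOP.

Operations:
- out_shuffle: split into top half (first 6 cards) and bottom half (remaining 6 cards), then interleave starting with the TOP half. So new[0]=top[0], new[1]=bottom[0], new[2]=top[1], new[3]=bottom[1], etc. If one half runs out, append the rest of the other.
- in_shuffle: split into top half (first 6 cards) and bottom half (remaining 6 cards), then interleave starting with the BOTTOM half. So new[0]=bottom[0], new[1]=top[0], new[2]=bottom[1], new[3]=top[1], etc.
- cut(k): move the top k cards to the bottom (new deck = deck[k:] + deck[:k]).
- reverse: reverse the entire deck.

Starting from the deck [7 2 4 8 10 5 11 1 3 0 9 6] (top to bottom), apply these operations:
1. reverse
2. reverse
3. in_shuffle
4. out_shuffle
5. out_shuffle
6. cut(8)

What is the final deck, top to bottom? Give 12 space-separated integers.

After op 1 (reverse): [6 9 0 3 1 11 5 10 8 4 2 7]
After op 2 (reverse): [7 2 4 8 10 5 11 1 3 0 9 6]
After op 3 (in_shuffle): [11 7 1 2 3 4 0 8 9 10 6 5]
After op 4 (out_shuffle): [11 0 7 8 1 9 2 10 3 6 4 5]
After op 5 (out_shuffle): [11 2 0 10 7 3 8 6 1 4 9 5]
After op 6 (cut(8)): [1 4 9 5 11 2 0 10 7 3 8 6]

Answer: 1 4 9 5 11 2 0 10 7 3 8 6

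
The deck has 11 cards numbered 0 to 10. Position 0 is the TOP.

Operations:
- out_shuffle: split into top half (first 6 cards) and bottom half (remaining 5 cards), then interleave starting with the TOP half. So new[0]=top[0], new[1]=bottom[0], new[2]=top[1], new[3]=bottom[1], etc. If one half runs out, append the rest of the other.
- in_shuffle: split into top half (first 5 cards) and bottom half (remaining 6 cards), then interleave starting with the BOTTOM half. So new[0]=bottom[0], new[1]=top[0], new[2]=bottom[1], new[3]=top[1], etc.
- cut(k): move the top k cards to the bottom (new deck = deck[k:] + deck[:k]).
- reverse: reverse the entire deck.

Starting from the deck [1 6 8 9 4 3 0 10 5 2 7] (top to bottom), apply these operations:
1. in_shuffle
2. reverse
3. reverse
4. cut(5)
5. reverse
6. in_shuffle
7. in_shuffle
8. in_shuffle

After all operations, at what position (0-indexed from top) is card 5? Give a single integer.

Answer: 2

Derivation:
After op 1 (in_shuffle): [3 1 0 6 10 8 5 9 2 4 7]
After op 2 (reverse): [7 4 2 9 5 8 10 6 0 1 3]
After op 3 (reverse): [3 1 0 6 10 8 5 9 2 4 7]
After op 4 (cut(5)): [8 5 9 2 4 7 3 1 0 6 10]
After op 5 (reverse): [10 6 0 1 3 7 4 2 9 5 8]
After op 6 (in_shuffle): [7 10 4 6 2 0 9 1 5 3 8]
After op 7 (in_shuffle): [0 7 9 10 1 4 5 6 3 2 8]
After op 8 (in_shuffle): [4 0 5 7 6 9 3 10 2 1 8]
Card 5 is at position 2.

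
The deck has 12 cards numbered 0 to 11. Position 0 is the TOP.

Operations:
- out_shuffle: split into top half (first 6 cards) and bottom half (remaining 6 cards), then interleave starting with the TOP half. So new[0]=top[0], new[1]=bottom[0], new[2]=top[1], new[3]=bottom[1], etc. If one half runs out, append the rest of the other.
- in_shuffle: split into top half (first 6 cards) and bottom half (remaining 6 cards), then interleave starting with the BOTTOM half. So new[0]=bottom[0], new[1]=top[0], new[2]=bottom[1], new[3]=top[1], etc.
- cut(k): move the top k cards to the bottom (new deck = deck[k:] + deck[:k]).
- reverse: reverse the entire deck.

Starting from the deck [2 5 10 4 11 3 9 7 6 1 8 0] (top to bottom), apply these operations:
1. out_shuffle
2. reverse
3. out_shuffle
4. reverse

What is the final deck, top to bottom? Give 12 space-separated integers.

After op 1 (out_shuffle): [2 9 5 7 10 6 4 1 11 8 3 0]
After op 2 (reverse): [0 3 8 11 1 4 6 10 7 5 9 2]
After op 3 (out_shuffle): [0 6 3 10 8 7 11 5 1 9 4 2]
After op 4 (reverse): [2 4 9 1 5 11 7 8 10 3 6 0]

Answer: 2 4 9 1 5 11 7 8 10 3 6 0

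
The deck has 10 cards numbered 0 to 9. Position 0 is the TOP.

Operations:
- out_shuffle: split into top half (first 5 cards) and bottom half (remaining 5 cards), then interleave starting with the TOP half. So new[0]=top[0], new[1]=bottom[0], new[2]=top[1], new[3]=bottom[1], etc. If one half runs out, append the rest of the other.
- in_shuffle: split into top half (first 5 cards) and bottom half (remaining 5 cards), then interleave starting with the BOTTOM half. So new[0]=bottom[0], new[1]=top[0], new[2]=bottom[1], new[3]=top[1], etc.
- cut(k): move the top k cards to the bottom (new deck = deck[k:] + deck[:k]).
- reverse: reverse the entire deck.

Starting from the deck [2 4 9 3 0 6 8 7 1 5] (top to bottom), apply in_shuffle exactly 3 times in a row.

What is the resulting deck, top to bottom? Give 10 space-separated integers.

Answer: 8 9 5 6 4 1 0 2 7 3

Derivation:
After op 1 (in_shuffle): [6 2 8 4 7 9 1 3 5 0]
After op 2 (in_shuffle): [9 6 1 2 3 8 5 4 0 7]
After op 3 (in_shuffle): [8 9 5 6 4 1 0 2 7 3]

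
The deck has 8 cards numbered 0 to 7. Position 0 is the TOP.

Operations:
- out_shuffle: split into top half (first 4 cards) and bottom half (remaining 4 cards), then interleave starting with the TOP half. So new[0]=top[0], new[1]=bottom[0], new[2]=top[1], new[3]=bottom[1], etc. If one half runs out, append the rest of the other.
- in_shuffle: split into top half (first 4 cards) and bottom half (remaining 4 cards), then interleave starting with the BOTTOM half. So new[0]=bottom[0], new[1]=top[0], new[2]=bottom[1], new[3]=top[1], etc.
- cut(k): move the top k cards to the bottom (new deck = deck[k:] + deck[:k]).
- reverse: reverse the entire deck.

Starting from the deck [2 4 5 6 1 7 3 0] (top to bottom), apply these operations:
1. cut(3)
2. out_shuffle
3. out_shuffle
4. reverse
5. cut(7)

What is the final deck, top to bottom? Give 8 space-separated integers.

After op 1 (cut(3)): [6 1 7 3 0 2 4 5]
After op 2 (out_shuffle): [6 0 1 2 7 4 3 5]
After op 3 (out_shuffle): [6 7 0 4 1 3 2 5]
After op 4 (reverse): [5 2 3 1 4 0 7 6]
After op 5 (cut(7)): [6 5 2 3 1 4 0 7]

Answer: 6 5 2 3 1 4 0 7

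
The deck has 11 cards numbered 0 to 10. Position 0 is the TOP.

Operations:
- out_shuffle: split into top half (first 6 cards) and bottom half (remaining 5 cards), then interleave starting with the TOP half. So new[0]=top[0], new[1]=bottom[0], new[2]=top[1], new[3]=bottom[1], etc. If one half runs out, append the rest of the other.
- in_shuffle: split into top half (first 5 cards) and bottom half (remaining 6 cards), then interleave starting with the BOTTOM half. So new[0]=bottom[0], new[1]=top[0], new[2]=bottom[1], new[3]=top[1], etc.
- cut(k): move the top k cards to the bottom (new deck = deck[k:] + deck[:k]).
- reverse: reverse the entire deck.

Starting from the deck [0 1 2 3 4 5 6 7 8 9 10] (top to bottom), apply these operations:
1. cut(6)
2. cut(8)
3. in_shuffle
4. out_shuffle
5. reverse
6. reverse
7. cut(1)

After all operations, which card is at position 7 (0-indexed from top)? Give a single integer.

After op 1 (cut(6)): [6 7 8 9 10 0 1 2 3 4 5]
After op 2 (cut(8)): [3 4 5 6 7 8 9 10 0 1 2]
After op 3 (in_shuffle): [8 3 9 4 10 5 0 6 1 7 2]
After op 4 (out_shuffle): [8 0 3 6 9 1 4 7 10 2 5]
After op 5 (reverse): [5 2 10 7 4 1 9 6 3 0 8]
After op 6 (reverse): [8 0 3 6 9 1 4 7 10 2 5]
After op 7 (cut(1)): [0 3 6 9 1 4 7 10 2 5 8]
Position 7: card 10.

Answer: 10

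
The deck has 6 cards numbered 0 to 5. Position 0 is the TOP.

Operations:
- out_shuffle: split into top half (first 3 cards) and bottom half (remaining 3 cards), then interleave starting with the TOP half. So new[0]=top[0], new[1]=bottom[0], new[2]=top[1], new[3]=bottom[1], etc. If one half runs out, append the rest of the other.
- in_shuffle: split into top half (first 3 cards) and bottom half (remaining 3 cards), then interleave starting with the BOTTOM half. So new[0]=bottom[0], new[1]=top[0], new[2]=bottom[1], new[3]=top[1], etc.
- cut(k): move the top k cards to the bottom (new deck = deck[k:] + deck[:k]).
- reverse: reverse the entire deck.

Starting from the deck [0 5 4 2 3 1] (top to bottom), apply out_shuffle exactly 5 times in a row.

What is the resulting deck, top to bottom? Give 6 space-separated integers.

After op 1 (out_shuffle): [0 2 5 3 4 1]
After op 2 (out_shuffle): [0 3 2 4 5 1]
After op 3 (out_shuffle): [0 4 3 5 2 1]
After op 4 (out_shuffle): [0 5 4 2 3 1]
After op 5 (out_shuffle): [0 2 5 3 4 1]

Answer: 0 2 5 3 4 1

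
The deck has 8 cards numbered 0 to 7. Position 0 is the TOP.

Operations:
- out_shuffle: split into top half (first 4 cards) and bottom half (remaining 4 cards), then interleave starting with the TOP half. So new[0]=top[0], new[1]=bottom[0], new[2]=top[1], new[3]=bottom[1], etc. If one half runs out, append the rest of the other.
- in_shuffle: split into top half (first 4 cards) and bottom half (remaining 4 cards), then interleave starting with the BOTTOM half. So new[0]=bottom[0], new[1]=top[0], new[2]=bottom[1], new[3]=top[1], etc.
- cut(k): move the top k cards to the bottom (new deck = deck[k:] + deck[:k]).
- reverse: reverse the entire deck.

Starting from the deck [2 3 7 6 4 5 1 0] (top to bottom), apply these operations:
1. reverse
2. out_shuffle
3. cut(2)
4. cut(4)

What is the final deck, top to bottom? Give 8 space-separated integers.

After op 1 (reverse): [0 1 5 4 6 7 3 2]
After op 2 (out_shuffle): [0 6 1 7 5 3 4 2]
After op 3 (cut(2)): [1 7 5 3 4 2 0 6]
After op 4 (cut(4)): [4 2 0 6 1 7 5 3]

Answer: 4 2 0 6 1 7 5 3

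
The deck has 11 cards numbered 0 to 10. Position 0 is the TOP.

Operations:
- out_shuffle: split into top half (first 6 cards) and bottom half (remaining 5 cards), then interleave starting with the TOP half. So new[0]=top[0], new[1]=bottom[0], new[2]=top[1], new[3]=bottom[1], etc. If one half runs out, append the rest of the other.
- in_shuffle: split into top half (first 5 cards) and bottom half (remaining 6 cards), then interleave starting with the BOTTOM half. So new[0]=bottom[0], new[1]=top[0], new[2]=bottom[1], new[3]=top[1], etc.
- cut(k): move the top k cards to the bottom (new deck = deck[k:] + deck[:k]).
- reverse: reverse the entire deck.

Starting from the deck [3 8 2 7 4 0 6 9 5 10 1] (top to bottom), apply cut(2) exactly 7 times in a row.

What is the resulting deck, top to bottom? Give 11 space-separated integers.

After op 1 (cut(2)): [2 7 4 0 6 9 5 10 1 3 8]
After op 2 (cut(2)): [4 0 6 9 5 10 1 3 8 2 7]
After op 3 (cut(2)): [6 9 5 10 1 3 8 2 7 4 0]
After op 4 (cut(2)): [5 10 1 3 8 2 7 4 0 6 9]
After op 5 (cut(2)): [1 3 8 2 7 4 0 6 9 5 10]
After op 6 (cut(2)): [8 2 7 4 0 6 9 5 10 1 3]
After op 7 (cut(2)): [7 4 0 6 9 5 10 1 3 8 2]

Answer: 7 4 0 6 9 5 10 1 3 8 2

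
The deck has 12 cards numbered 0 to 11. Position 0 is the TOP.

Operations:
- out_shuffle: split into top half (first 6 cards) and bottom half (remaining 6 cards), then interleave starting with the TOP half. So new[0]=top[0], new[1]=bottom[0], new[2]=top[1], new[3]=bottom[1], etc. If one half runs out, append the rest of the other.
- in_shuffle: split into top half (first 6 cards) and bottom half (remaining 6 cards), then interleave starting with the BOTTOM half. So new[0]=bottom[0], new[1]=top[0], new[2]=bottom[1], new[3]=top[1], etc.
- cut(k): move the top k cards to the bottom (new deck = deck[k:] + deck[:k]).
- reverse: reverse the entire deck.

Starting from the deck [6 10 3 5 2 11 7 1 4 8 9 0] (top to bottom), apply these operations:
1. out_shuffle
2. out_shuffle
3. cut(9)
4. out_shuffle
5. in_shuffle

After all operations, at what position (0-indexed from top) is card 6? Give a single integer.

After op 1 (out_shuffle): [6 7 10 1 3 4 5 8 2 9 11 0]
After op 2 (out_shuffle): [6 5 7 8 10 2 1 9 3 11 4 0]
After op 3 (cut(9)): [11 4 0 6 5 7 8 10 2 1 9 3]
After op 4 (out_shuffle): [11 8 4 10 0 2 6 1 5 9 7 3]
After op 5 (in_shuffle): [6 11 1 8 5 4 9 10 7 0 3 2]
Card 6 is at position 0.

Answer: 0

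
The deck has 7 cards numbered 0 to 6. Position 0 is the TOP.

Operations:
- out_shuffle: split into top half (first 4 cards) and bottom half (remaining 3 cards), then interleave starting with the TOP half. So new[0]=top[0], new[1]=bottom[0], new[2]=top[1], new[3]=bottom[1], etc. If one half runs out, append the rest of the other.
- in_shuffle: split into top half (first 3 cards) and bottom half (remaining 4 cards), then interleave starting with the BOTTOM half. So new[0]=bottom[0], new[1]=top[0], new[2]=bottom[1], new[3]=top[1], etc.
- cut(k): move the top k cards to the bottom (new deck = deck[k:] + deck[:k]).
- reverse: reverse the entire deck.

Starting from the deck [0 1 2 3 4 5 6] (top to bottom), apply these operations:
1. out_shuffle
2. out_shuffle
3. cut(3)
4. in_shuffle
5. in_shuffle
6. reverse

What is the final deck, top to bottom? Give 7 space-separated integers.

Answer: 4 0 3 6 2 5 1

Derivation:
After op 1 (out_shuffle): [0 4 1 5 2 6 3]
After op 2 (out_shuffle): [0 2 4 6 1 3 5]
After op 3 (cut(3)): [6 1 3 5 0 2 4]
After op 4 (in_shuffle): [5 6 0 1 2 3 4]
After op 5 (in_shuffle): [1 5 2 6 3 0 4]
After op 6 (reverse): [4 0 3 6 2 5 1]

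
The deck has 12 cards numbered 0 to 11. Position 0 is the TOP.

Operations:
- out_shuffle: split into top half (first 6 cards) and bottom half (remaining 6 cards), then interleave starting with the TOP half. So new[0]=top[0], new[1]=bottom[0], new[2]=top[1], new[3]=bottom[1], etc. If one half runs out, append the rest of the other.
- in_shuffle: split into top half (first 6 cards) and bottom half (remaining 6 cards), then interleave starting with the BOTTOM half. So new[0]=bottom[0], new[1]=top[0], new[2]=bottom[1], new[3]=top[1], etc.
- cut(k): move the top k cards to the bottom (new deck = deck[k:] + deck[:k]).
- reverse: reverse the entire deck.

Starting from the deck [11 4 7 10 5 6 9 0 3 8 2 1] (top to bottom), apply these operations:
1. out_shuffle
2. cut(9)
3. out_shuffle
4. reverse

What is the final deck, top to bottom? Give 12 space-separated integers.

Answer: 5 4 8 9 10 11 3 1 7 6 0 2

Derivation:
After op 1 (out_shuffle): [11 9 4 0 7 3 10 8 5 2 6 1]
After op 2 (cut(9)): [2 6 1 11 9 4 0 7 3 10 8 5]
After op 3 (out_shuffle): [2 0 6 7 1 3 11 10 9 8 4 5]
After op 4 (reverse): [5 4 8 9 10 11 3 1 7 6 0 2]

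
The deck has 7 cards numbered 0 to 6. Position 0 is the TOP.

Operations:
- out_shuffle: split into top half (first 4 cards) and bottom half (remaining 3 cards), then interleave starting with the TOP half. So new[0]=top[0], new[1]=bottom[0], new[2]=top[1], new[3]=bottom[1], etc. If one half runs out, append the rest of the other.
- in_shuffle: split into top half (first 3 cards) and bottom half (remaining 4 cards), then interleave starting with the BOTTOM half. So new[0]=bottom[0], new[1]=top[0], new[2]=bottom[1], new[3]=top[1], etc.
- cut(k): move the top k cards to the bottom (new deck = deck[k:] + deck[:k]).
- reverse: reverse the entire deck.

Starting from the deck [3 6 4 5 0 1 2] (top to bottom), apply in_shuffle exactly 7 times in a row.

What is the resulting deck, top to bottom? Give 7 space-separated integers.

After op 1 (in_shuffle): [5 3 0 6 1 4 2]
After op 2 (in_shuffle): [6 5 1 3 4 0 2]
After op 3 (in_shuffle): [3 6 4 5 0 1 2]
After op 4 (in_shuffle): [5 3 0 6 1 4 2]
After op 5 (in_shuffle): [6 5 1 3 4 0 2]
After op 6 (in_shuffle): [3 6 4 5 0 1 2]
After op 7 (in_shuffle): [5 3 0 6 1 4 2]

Answer: 5 3 0 6 1 4 2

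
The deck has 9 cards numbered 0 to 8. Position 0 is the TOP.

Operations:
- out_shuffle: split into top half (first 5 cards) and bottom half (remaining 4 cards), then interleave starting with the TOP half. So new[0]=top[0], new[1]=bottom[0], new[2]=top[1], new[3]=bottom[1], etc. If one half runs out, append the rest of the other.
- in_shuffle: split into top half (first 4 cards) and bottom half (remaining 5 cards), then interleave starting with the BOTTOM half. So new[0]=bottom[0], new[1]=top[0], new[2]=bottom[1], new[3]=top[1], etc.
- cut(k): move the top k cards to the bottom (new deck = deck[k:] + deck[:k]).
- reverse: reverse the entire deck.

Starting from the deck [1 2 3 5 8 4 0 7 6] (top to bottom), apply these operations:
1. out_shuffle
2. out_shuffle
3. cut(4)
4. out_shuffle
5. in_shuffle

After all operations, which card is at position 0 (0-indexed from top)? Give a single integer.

Answer: 0

Derivation:
After op 1 (out_shuffle): [1 4 2 0 3 7 5 6 8]
After op 2 (out_shuffle): [1 7 4 5 2 6 0 8 3]
After op 3 (cut(4)): [2 6 0 8 3 1 7 4 5]
After op 4 (out_shuffle): [2 1 6 7 0 4 8 5 3]
After op 5 (in_shuffle): [0 2 4 1 8 6 5 7 3]
Position 0: card 0.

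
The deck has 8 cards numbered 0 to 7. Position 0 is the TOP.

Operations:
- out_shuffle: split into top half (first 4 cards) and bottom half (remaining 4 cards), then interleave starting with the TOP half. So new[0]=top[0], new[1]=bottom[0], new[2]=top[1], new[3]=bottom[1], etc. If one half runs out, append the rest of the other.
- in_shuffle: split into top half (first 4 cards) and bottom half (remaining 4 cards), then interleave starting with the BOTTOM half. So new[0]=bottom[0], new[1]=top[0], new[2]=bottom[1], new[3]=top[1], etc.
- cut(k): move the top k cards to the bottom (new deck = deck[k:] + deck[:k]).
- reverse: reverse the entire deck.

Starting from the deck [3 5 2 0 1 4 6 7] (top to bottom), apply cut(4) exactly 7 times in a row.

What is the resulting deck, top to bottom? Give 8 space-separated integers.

Answer: 1 4 6 7 3 5 2 0

Derivation:
After op 1 (cut(4)): [1 4 6 7 3 5 2 0]
After op 2 (cut(4)): [3 5 2 0 1 4 6 7]
After op 3 (cut(4)): [1 4 6 7 3 5 2 0]
After op 4 (cut(4)): [3 5 2 0 1 4 6 7]
After op 5 (cut(4)): [1 4 6 7 3 5 2 0]
After op 6 (cut(4)): [3 5 2 0 1 4 6 7]
After op 7 (cut(4)): [1 4 6 7 3 5 2 0]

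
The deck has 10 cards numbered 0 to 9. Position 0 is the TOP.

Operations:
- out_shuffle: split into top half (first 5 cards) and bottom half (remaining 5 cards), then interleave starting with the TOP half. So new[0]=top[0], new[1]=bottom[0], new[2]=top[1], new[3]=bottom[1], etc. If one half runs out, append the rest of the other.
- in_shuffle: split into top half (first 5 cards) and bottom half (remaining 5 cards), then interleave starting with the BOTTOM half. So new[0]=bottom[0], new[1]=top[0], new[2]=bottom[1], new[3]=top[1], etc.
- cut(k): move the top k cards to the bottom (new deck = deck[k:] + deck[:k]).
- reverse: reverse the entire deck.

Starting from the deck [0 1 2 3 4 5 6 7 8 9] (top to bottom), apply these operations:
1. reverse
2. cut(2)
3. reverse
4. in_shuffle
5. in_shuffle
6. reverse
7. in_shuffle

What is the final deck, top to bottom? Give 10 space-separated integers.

Answer: 1 5 8 2 6 9 3 7 0 4

Derivation:
After op 1 (reverse): [9 8 7 6 5 4 3 2 1 0]
After op 2 (cut(2)): [7 6 5 4 3 2 1 0 9 8]
After op 3 (reverse): [8 9 0 1 2 3 4 5 6 7]
After op 4 (in_shuffle): [3 8 4 9 5 0 6 1 7 2]
After op 5 (in_shuffle): [0 3 6 8 1 4 7 9 2 5]
After op 6 (reverse): [5 2 9 7 4 1 8 6 3 0]
After op 7 (in_shuffle): [1 5 8 2 6 9 3 7 0 4]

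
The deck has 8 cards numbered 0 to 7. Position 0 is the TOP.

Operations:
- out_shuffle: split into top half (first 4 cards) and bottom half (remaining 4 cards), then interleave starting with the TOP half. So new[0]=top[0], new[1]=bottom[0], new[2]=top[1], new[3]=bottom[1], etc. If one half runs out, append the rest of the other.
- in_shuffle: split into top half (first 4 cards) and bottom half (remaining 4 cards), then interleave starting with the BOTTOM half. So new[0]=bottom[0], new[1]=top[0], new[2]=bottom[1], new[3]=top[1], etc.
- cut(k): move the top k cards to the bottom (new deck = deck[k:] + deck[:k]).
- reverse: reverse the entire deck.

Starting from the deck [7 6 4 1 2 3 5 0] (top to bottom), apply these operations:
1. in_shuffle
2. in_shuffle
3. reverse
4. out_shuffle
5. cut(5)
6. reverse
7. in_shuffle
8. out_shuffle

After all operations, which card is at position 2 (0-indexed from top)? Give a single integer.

After op 1 (in_shuffle): [2 7 3 6 5 4 0 1]
After op 2 (in_shuffle): [5 2 4 7 0 3 1 6]
After op 3 (reverse): [6 1 3 0 7 4 2 5]
After op 4 (out_shuffle): [6 7 1 4 3 2 0 5]
After op 5 (cut(5)): [2 0 5 6 7 1 4 3]
After op 6 (reverse): [3 4 1 7 6 5 0 2]
After op 7 (in_shuffle): [6 3 5 4 0 1 2 7]
After op 8 (out_shuffle): [6 0 3 1 5 2 4 7]
Position 2: card 3.

Answer: 3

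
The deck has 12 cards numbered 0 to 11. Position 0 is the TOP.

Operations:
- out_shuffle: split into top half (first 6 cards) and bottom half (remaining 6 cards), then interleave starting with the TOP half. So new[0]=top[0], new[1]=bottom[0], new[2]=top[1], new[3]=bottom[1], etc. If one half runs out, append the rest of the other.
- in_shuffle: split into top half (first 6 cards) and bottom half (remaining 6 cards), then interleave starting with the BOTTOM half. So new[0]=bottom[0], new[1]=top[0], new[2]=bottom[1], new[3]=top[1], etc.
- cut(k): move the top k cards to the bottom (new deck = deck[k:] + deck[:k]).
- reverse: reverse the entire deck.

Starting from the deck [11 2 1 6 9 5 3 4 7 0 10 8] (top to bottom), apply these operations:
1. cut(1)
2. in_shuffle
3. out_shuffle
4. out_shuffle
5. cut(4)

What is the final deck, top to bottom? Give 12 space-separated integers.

After op 1 (cut(1)): [2 1 6 9 5 3 4 7 0 10 8 11]
After op 2 (in_shuffle): [4 2 7 1 0 6 10 9 8 5 11 3]
After op 3 (out_shuffle): [4 10 2 9 7 8 1 5 0 11 6 3]
After op 4 (out_shuffle): [4 1 10 5 2 0 9 11 7 6 8 3]
After op 5 (cut(4)): [2 0 9 11 7 6 8 3 4 1 10 5]

Answer: 2 0 9 11 7 6 8 3 4 1 10 5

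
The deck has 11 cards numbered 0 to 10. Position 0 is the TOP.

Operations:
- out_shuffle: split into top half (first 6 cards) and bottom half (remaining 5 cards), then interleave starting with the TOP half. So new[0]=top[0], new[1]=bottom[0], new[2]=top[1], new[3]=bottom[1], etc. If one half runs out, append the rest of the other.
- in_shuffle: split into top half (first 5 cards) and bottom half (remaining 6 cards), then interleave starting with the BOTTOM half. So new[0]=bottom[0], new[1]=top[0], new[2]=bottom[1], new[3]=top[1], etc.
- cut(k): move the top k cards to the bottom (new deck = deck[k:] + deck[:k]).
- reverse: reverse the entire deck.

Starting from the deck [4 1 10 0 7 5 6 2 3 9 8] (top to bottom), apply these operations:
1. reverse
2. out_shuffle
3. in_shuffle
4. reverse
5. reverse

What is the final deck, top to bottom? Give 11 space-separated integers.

Answer: 10 8 2 7 1 9 6 0 4 3 5

Derivation:
After op 1 (reverse): [8 9 3 2 6 5 7 0 10 1 4]
After op 2 (out_shuffle): [8 7 9 0 3 10 2 1 6 4 5]
After op 3 (in_shuffle): [10 8 2 7 1 9 6 0 4 3 5]
After op 4 (reverse): [5 3 4 0 6 9 1 7 2 8 10]
After op 5 (reverse): [10 8 2 7 1 9 6 0 4 3 5]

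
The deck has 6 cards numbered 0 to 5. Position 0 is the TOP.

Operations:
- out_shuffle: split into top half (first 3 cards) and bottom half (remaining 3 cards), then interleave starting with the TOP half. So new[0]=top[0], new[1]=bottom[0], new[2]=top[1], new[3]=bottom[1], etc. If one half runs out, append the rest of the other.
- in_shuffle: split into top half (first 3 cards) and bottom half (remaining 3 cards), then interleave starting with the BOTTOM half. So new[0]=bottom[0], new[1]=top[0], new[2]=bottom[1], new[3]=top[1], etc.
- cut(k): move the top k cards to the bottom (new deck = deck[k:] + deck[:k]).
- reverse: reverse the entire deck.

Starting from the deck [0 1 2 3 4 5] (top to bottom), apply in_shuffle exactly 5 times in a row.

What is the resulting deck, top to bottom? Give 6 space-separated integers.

After op 1 (in_shuffle): [3 0 4 1 5 2]
After op 2 (in_shuffle): [1 3 5 0 2 4]
After op 3 (in_shuffle): [0 1 2 3 4 5]
After op 4 (in_shuffle): [3 0 4 1 5 2]
After op 5 (in_shuffle): [1 3 5 0 2 4]

Answer: 1 3 5 0 2 4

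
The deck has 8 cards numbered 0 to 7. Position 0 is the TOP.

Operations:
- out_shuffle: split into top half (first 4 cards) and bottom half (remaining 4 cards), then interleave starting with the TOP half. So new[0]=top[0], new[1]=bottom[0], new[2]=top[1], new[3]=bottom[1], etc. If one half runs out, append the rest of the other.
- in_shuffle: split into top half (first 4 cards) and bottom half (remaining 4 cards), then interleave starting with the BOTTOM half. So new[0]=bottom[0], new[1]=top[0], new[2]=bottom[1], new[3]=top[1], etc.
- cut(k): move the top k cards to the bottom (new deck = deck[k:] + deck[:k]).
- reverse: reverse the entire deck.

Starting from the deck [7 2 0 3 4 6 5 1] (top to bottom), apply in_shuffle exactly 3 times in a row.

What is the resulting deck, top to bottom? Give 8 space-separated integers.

After op 1 (in_shuffle): [4 7 6 2 5 0 1 3]
After op 2 (in_shuffle): [5 4 0 7 1 6 3 2]
After op 3 (in_shuffle): [1 5 6 4 3 0 2 7]

Answer: 1 5 6 4 3 0 2 7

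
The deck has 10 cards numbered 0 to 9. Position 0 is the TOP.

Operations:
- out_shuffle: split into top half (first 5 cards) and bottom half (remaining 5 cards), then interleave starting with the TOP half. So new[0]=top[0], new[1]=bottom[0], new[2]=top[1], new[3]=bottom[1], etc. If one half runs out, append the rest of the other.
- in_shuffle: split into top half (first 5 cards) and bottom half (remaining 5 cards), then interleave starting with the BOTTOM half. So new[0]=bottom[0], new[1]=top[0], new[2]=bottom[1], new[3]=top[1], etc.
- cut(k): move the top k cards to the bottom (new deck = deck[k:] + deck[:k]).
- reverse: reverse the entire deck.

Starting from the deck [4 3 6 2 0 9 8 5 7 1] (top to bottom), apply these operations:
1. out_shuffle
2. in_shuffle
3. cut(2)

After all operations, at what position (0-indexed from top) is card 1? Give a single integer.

After op 1 (out_shuffle): [4 9 3 8 6 5 2 7 0 1]
After op 2 (in_shuffle): [5 4 2 9 7 3 0 8 1 6]
After op 3 (cut(2)): [2 9 7 3 0 8 1 6 5 4]
Card 1 is at position 6.

Answer: 6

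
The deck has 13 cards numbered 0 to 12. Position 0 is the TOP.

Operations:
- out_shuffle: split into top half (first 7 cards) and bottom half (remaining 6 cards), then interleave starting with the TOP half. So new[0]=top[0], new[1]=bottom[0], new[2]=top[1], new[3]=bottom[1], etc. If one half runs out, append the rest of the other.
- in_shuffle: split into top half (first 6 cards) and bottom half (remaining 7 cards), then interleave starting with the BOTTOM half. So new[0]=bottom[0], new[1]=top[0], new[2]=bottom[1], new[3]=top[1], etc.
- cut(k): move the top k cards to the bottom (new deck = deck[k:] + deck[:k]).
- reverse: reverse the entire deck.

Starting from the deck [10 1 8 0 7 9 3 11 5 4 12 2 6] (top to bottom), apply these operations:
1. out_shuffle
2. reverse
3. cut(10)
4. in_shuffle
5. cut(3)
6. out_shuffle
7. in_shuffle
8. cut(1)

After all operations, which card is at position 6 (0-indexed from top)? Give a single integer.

After op 1 (out_shuffle): [10 11 1 5 8 4 0 12 7 2 9 6 3]
After op 2 (reverse): [3 6 9 2 7 12 0 4 8 5 1 11 10]
After op 3 (cut(10)): [1 11 10 3 6 9 2 7 12 0 4 8 5]
After op 4 (in_shuffle): [2 1 7 11 12 10 0 3 4 6 8 9 5]
After op 5 (cut(3)): [11 12 10 0 3 4 6 8 9 5 2 1 7]
After op 6 (out_shuffle): [11 8 12 9 10 5 0 2 3 1 4 7 6]
After op 7 (in_shuffle): [0 11 2 8 3 12 1 9 4 10 7 5 6]
After op 8 (cut(1)): [11 2 8 3 12 1 9 4 10 7 5 6 0]
Position 6: card 9.

Answer: 9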